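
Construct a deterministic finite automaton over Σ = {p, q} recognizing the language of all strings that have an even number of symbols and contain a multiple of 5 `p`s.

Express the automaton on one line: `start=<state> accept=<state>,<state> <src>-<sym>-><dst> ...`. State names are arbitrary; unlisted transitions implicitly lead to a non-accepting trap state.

Build one automaton per condition and run them in lockstep. The first has 2 states tracking the input length modulo 2; the second has 5 states tracking the count of `p`s modulo 5. A product state is a pair (one from each), accepting exactly when both do.
        p   q  
>* S0   S1  S2 
   S1   S3  S4 
   S2   S4  S0 
   S3   S5  S6 
   S4   S6  S1 
   S5   S7  S8 
   S6   S8  S3 
   S7   S2  S9 
   S8   S9  S5 
   S9   S0  S7 
(> = start, * = accepting)

start=S0 accept=S0 S0-p->S1 S0-q->S2 S1-p->S3 S1-q->S4 S2-p->S4 S2-q->S0 S3-p->S5 S3-q->S6 S4-p->S6 S4-q->S1 S5-p->S7 S5-q->S8 S6-p->S8 S6-q->S3 S7-p->S2 S7-q->S9 S8-p->S9 S8-q->S5 S9-p->S0 S9-q->S7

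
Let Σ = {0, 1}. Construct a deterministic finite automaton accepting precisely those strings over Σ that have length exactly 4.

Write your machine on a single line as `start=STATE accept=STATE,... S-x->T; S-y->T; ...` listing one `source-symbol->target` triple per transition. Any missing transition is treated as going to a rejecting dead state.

Count input length up to 5: every symbol moves from A toward F, which means 'more than 4' and absorbs. Accept from {E}.
A 6-state machine:
       0  1 
>  A   B  B 
   B   C  C 
   C   D  D 
   D   E  E 
 * E   F  F 
   F   F  F 
(> = start, * = accepting)

start=A; accept=E; A-0->B; A-1->B; B-0->C; B-1->C; C-0->D; C-1->D; D-0->E; D-1->E; E-0->F; E-1->F; F-0->F; F-1->F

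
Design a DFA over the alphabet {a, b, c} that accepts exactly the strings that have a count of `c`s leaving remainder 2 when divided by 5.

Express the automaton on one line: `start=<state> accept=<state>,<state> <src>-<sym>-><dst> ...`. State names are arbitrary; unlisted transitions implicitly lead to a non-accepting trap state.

start=s0 accept=s2 s0-a->s0 s0-b->s0 s0-c->s1 s1-a->s1 s1-b->s1 s1-c->s2 s2-a->s2 s2-b->s2 s2-c->s3 s3-a->s3 s3-b->s3 s3-c->s4 s4-a->s4 s4-b->s4 s4-c->s0

The only thing that matters is how many `c`s have appeared, reduced mod 5. Use one state per residue: s0 for 0, …, s4 for 4. Reading `c` moves to the next residue; anything else stays put. s2 is accepting.
A 5-state machine:
        a   b   c  
>  s0   s0  s0  s1 
   s1   s1  s1  s2 
 * s2   s2  s2  s3 
   s3   s3  s3  s4 
   s4   s4  s4  s0 
(> = start, * = accepting)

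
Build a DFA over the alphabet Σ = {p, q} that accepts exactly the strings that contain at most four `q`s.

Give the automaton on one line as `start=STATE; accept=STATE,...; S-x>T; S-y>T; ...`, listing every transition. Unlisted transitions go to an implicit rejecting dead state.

Only the number of `q`s matters, and only up to 5. Make a chain A → B → C → D → E → F advanced by each `q` (with F absorbing); every other symbol self-loops. The accepting set is {A, B, C, D, E}.
6 states suffice.
       p  q 
>* A   A  B 
 * B   B  C 
 * C   C  D 
 * D   D  E 
 * E   E  F 
   F   F  F 
(> = start, * = accepting)

start=A; accept=A,B,C,D,E; A-p>A; A-q>B; B-p>B; B-q>C; C-p>C; C-q>D; D-p>D; D-q>E; E-p>E; E-q>F; F-p>F; F-q>F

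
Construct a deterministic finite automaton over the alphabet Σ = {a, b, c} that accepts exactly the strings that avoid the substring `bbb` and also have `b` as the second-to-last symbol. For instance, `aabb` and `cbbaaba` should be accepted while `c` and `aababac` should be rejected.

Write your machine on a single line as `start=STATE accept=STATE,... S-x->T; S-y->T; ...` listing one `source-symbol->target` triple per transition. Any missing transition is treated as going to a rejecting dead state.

Run two small machines in parallel and take their product. The first has 4 states tracking partial matches of the forbidden pattern `bbb`; the second has 13 states tracking the last 2 symbols read. A product state is a pair (one from each), accepting exactly when both do. Equivalent product states are then merged.
        a   b   c  
>  s0   s0  s1  s0 
   s1   s2  s3  s2 
 * s2   s0  s1  s0 
 * s3   s2  s4  s2 
   s4   s4  s4  s4 
(> = start, * = accepting)

start=s0; accept=s2,s3; s0-a->s0; s0-b->s1; s0-c->s0; s1-a->s2; s1-b->s3; s1-c->s2; s2-a->s0; s2-b->s1; s2-c->s0; s3-a->s2; s3-b->s4; s3-c->s2; s4-a->s4; s4-b->s4; s4-c->s4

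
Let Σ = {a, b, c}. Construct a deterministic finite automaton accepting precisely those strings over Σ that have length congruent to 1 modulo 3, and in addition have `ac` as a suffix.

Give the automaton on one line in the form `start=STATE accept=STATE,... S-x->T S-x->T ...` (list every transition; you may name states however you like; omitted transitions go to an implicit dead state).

Build one automaton per condition and run them in lockstep. One (3 states) tracks the input length modulo 3; the other (3 states) tracks how much of the suffix `ac` has currently been matched. Each combined state is a pair, one component from each; accept when both components accept. Minimizing collapses redundant product states.
A 5-state machine:
        a   b   c  
>  q0   q1  q1  q1 
   q1   q2  q2  q2 
   q2   q3  q0  q0 
   q3   q1  q1  q4 
 * q4   q2  q2  q2 
(> = start, * = accepting)

start=q0 accept=q4 q0-a->q1 q0-b->q1 q0-c->q1 q1-a->q2 q1-b->q2 q1-c->q2 q2-a->q3 q2-b->q0 q2-c->q0 q3-a->q1 q3-b->q1 q3-c->q4 q4-a->q2 q4-b->q2 q4-c->q2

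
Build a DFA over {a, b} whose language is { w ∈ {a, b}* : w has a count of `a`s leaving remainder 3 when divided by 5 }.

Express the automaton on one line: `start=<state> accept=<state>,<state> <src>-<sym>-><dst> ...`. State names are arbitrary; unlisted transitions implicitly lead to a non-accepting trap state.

Keep the running count of `a`s modulo 5: each `a` advances along the cycle S0 → S1 → S2 → S3 → S4 → S0 while other symbols loop. Accept at S3.
A 5-state machine:
        a   b  
>  S0   S1  S0 
   S1   S2  S1 
   S2   S3  S2 
 * S3   S4  S3 
   S4   S0  S4 
(> = start, * = accepting)

start=S0 accept=S3 S0-a->S1 S0-b->S0 S1-a->S2 S1-b->S1 S2-a->S3 S2-b->S2 S3-a->S4 S3-b->S3 S4-a->S0 S4-b->S4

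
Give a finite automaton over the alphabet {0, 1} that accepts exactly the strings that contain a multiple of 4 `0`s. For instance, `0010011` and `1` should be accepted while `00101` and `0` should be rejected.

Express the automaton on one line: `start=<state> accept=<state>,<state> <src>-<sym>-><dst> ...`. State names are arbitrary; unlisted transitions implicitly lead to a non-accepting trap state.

Keep the running count of `0`s modulo 4: each `0` advances along the cycle q0 → q1 → q2 → q3 → q0 while other symbols loop. Accept at q0.
A 4-state machine:
        0   1  
>* q0   q1  q0 
   q1   q2  q1 
   q2   q3  q2 
   q3   q0  q3 
(> = start, * = accepting)

start=q0 accept=q0 q0-0->q1 q0-1->q0 q1-0->q2 q1-1->q1 q2-0->q3 q2-1->q2 q3-0->q0 q3-1->q3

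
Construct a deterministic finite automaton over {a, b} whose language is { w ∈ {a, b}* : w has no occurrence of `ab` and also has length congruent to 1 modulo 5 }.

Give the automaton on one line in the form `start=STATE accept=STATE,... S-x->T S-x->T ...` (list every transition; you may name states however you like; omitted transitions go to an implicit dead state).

Build one automaton per condition and run them in lockstep. The first has 3 states tracking partial matches of the forbidden pattern `ab`; the second has 5 states tracking the input length modulo 5. A product state is a pair (one from each), accepting exactly when both do.
          a    b  
>  q0     q1   q2 
 * q1     q3   q4 
 * q2     q3   q5 
   q3     q6   q7 
   q4     q7   q7 
   q5     q6   q8 
   q6     q9  q10 
   q7    q10  q10 
   q8     q9  q11 
   q9    q12  q13 
   q10   q13  q13 
   q11   q12   q0 
   q12    q1  q14 
   q13   q14  q14 
   q14    q4   q4 
(> = start, * = accepting)

start=q0 accept=q1,q2 q0-a->q1 q0-b->q2 q1-a->q3 q1-b->q4 q2-a->q3 q2-b->q5 q3-a->q6 q3-b->q7 q4-a->q7 q4-b->q7 q5-a->q6 q5-b->q8 q6-a->q9 q6-b->q10 q7-a->q10 q7-b->q10 q8-a->q9 q8-b->q11 q9-a->q12 q9-b->q13 q10-a->q13 q10-b->q13 q11-a->q12 q11-b->q0 q12-a->q1 q12-b->q14 q13-a->q14 q13-b->q14 q14-a->q4 q14-b->q4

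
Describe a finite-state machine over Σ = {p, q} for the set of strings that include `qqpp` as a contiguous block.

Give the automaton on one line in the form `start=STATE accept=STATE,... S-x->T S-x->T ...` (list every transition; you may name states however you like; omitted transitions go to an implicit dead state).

Track how much of `qqpp` has been matched so far: state S0 is no progress, S4 is the absorbing accept state reached once `qqpp` has occurred. Intermediate states record partial matches; on a mismatch, fall back to the longest reusable overlap.
5 states suffice.
        p   q  
>  S0   S0  S1 
   S1   S0  S2 
   S2   S3  S2 
   S3   S4  S1 
 * S4   S4  S4 
(> = start, * = accepting)

start=S0 accept=S4 S0-p->S0 S0-q->S1 S1-p->S0 S1-q->S2 S2-p->S3 S2-q->S2 S3-p->S4 S3-q->S1 S4-p->S4 S4-q->S4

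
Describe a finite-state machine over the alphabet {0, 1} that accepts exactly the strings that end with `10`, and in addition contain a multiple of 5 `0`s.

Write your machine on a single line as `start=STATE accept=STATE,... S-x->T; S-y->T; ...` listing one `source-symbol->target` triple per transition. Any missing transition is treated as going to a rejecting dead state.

start=q0; accept=q6; q0-0->q1; q0-1->q0; q1-0->q2; q1-1->q1; q2-0->q3; q2-1->q2; q3-0->q4; q3-1->q3; q4-0->q0; q4-1->q5; q5-0->q6; q5-1->q5; q6-0->q1; q6-1->q0

Handle the two conditions separately and then intersect. The first has 3 states tracking how much of the suffix `10` has currently been matched; the second has 5 states tracking the count of `0`s modulo 5. A product state is a pair (one from each), accepting exactly when both do. Minimizing collapses redundant product states.
With 7 states:
        0   1  
>  q0   q1  q0 
   q1   q2  q1 
   q2   q3  q2 
   q3   q4  q3 
   q4   q0  q5 
   q5   q6  q5 
 * q6   q1  q0 
(> = start, * = accepting)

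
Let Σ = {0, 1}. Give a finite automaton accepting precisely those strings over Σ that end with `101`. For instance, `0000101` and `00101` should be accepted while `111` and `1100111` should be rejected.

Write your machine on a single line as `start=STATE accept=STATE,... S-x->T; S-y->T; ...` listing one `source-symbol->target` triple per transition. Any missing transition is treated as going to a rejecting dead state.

Let each state record the length of the longest suffix of the input read so far that is also a prefix of `101`. q1 means the last symbol is `1`; q2 means the last 2 symbols are `10`; q3 means the last 3 symbols are `101`. Accept only at q3, where the string currently ends in `101`.
A 4-state machine:
        0   1  
>  q0   q0  q1 
   q1   q2  q1 
   q2   q0  q3 
 * q3   q2  q1 
(> = start, * = accepting)

start=q0; accept=q3; q0-0->q0; q0-1->q1; q1-0->q2; q1-1->q1; q2-0->q0; q2-1->q3; q3-0->q2; q3-1->q1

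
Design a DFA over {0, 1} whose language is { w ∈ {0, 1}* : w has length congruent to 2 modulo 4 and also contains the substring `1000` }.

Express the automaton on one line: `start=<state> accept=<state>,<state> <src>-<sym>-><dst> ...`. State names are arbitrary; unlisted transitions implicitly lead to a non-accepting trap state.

Run two small machines in parallel and take their product. One (4 states) tracks the input length modulo 4; the other (5 states) tracks whether and how much of `1000` has been seen. Each combined state is a pair, one component from each; accept when both components accept.
          0    1  
>  S0     S1   S2 
   S1     S3   S4 
   S2     S5   S4 
   S3     S6   S7 
   S4     S8   S7 
   S5     S9   S7 
   S6     S0  S10 
   S7    S11  S10 
   S8    S12  S10 
   S9    S13  S10 
   S10   S14   S2 
   S11   S15   S2 
   S12   S16   S2 
   S13   S16  S16 
   S14   S17   S4 
   S15   S18   S4 
   S16   S18  S18 
   S17   S19   S7 
 * S18   S19  S19 
   S19   S13  S13 
(> = start, * = accepting)

start=S0 accept=S18 S0-0->S1 S0-1->S2 S1-0->S3 S1-1->S4 S2-0->S5 S2-1->S4 S3-0->S6 S3-1->S7 S4-0->S8 S4-1->S7 S5-0->S9 S5-1->S7 S6-0->S0 S6-1->S10 S7-0->S11 S7-1->S10 S8-0->S12 S8-1->S10 S9-0->S13 S9-1->S10 S10-0->S14 S10-1->S2 S11-0->S15 S11-1->S2 S12-0->S16 S12-1->S2 S13-0->S16 S13-1->S16 S14-0->S17 S14-1->S4 S15-0->S18 S15-1->S4 S16-0->S18 S16-1->S18 S17-0->S19 S17-1->S7 S18-0->S19 S18-1->S19 S19-0->S13 S19-1->S13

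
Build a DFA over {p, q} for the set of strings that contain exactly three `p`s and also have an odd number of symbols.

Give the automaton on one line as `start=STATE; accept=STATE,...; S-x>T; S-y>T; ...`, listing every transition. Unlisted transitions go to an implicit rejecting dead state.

start=A; accept=F; A-p>B; A-q>C; B-p>D; B-q>E; C-p>E; C-q>A; D-p>F; D-q>G; E-p>G; E-q>B; F-p>H; F-q>I; G-p>I; G-q>D; H-p>H; H-q>H; I-p>H; I-q>F

Run two small machines in parallel and take their product. The first has 5 states tracking the count of `p`s, saturating at 4; the second has 2 states tracking the input length modulo 2. A product state is a pair (one from each), accepting exactly when both do. After merging equivalent states the machine shrinks.
       p  q 
>  A   B  C 
   B   D  E 
   C   E  A 
   D   F  G 
   E   G  B 
 * F   H  I 
   G   I  D 
   H   H  H 
   I   H  F 
(> = start, * = accepting)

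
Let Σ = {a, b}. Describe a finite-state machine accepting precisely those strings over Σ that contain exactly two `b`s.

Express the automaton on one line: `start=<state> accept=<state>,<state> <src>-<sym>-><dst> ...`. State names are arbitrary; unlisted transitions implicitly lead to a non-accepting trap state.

start=q0 accept=q2 q0-a->q0 q0-b->q1 q1-a->q1 q1-b->q2 q2-a->q2 q2-b->q3 q3-a->q3 q3-b->q3

Count `b`s, saturating at 3: states q0 through q2 mean 0 through 2 `b`s seen; q3 means more than 2. Each `b` increments (capped at q3); other symbols loop. Accept from {q2}.
        a   b  
>  q0   q0  q1 
   q1   q1  q2 
 * q2   q2  q3 
   q3   q3  q3 
(> = start, * = accepting)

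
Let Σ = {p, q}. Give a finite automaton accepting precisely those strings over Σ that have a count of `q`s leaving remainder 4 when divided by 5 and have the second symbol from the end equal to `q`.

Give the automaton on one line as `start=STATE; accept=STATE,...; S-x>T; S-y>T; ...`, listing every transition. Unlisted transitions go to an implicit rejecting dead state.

Handle the two conditions separately and then intersect. One (5 states) tracks the count of `q`s modulo 5; the other (7 states) tracks the last 2 symbols read. Each combined state is a pair, one component from each; accept when both components accept.
23 states suffice.
          p    q  
>  S0     S1   S2 
   S1     S3   S4 
   S2     S5   S6 
   S3     S3   S4 
   S4     S5   S6 
   S5     S7   S8 
   S6     S9  S10 
   S7     S7   S8 
   S8     S9  S10 
   S9    S11  S12 
   S10   S13  S14 
   S11   S11  S12 
   S12   S13  S14 
   S13   S15  S16 
 * S14   S17  S18 
   S15   S15  S16 
   S16   S17  S18 
 * S17   S19  S20 
   S18   S21  S22 
   S19   S19  S20 
   S20   S21  S22 
   S21    S3   S4 
   S22    S5   S6 
(> = start, * = accepting)

start=S0; accept=S14,S17; S0-p>S1; S0-q>S2; S1-p>S3; S1-q>S4; S2-p>S5; S2-q>S6; S3-p>S3; S3-q>S4; S4-p>S5; S4-q>S6; S5-p>S7; S5-q>S8; S6-p>S9; S6-q>S10; S7-p>S7; S7-q>S8; S8-p>S9; S8-q>S10; S9-p>S11; S9-q>S12; S10-p>S13; S10-q>S14; S11-p>S11; S11-q>S12; S12-p>S13; S12-q>S14; S13-p>S15; S13-q>S16; S14-p>S17; S14-q>S18; S15-p>S15; S15-q>S16; S16-p>S17; S16-q>S18; S17-p>S19; S17-q>S20; S18-p>S21; S18-q>S22; S19-p>S19; S19-q>S20; S20-p>S21; S20-q>S22; S21-p>S3; S21-q>S4; S22-p>S5; S22-q>S6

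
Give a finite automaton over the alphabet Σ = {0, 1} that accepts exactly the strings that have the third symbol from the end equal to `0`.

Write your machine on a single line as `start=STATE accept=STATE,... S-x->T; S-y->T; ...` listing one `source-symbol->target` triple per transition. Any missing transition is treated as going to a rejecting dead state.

start=q0; accept=q7,q8,q9,q10; q0-0->q1; q0-1->q2; q1-0->q3; q1-1->q4; q2-0->q5; q2-1->q6; q3-0->q7; q3-1->q8; q4-0->q9; q4-1->q10; q5-0->q11; q5-1->q12; q6-0->q13; q6-1->q14; q7-0->q7; q7-1->q8; q8-0->q9; q8-1->q10; q9-0->q11; q9-1->q12; q10-0->q13; q10-1->q14; q11-0->q7; q11-1->q8; q12-0->q9; q12-1->q10; q13-0->q11; q13-1->q12; q14-0->q13; q14-1->q14

Because acceptance depends on a position counted from the end, the machine has to buffer the most recent 3 symbols. Make each state the string of the last up-to-3 symbols read; on input `x` shift the window left and append `x`. Accept when the buffered window has length 3 and begins with `0`.
          0    1  
>  q0     q1   q2 
   q1     q3   q4 
   q2     q5   q6 
   q3     q7   q8 
   q4     q9  q10 
   q5    q11  q12 
   q6    q13  q14 
 * q7     q7   q8 
 * q8     q9  q10 
 * q9    q11  q12 
 * q10   q13  q14 
   q11    q7   q8 
   q12    q9  q10 
   q13   q11  q12 
   q14   q13  q14 
(> = start, * = accepting)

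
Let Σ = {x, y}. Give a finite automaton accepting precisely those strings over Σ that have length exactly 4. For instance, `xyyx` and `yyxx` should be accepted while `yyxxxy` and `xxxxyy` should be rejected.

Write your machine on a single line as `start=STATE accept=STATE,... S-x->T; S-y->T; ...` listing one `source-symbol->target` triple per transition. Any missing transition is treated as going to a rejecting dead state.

start=q0; accept=q4; q0-x->q1; q0-y->q1; q1-x->q2; q1-y->q2; q2-x->q3; q2-y->q3; q3-x->q4; q3-y->q4; q4-x->q5; q4-y->q5; q5-x->q5; q5-y->q5

We only need to distinguish lengths 0, 1, …, 4, and '>4'. Chain q0 → q1 → q2 → q3 → q4 → q5 on every symbol, with q5 looping. Accepting states: {q4}.
6 states suffice.
        x   y  
>  q0   q1  q1 
   q1   q2  q2 
   q2   q3  q3 
   q3   q4  q4 
 * q4   q5  q5 
   q5   q5  q5 
(> = start, * = accepting)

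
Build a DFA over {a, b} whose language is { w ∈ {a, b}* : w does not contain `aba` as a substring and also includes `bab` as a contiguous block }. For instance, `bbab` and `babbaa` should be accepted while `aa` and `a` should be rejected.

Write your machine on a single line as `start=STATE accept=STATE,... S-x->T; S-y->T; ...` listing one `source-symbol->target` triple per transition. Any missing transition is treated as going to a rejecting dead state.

start=s0; accept=s6,s7,s8; s0-a->s1; s0-b->s2; s1-a->s1; s1-b->s3; s2-a->s4; s2-b->s2; s3-a->s5; s3-b->s2; s4-a->s1; s4-b->s6; s5-a->s5; s5-b->s5; s6-a->s5; s6-b->s7; s7-a->s8; s7-b->s7; s8-a->s8; s8-b->s6

Handle the two conditions separately and then intersect. One (4 states) tracks partial matches of the forbidden pattern `aba`; the other (4 states) tracks whether and how much of `bab` has been seen. Each combined state is a pair, one component from each; accept when both components accept. Equivalent product states are then merged.
        a   b  
>  s0   s1  s2 
   s1   s1  s3 
   s2   s4  s2 
   s3   s5  s2 
   s4   s1  s6 
   s5   s5  s5 
 * s6   s5  s7 
 * s7   s8  s7 
 * s8   s8  s6 
(> = start, * = accepting)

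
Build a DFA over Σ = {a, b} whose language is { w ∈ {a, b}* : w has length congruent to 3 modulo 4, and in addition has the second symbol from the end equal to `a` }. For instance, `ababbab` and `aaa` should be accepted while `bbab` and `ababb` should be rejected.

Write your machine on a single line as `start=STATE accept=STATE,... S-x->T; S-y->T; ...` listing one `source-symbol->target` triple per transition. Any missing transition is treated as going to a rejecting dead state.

start=q0; accept=q7,q8; q0-a->q1; q0-b->q2; q1-a->q3; q1-b->q4; q2-a->q5; q2-b->q6; q3-a->q7; q3-b->q8; q4-a->q9; q4-b->q10; q5-a->q7; q5-b->q8; q6-a->q9; q6-b->q10; q7-a->q11; q7-b->q12; q8-a->q13; q8-b->q14; q9-a->q11; q9-b->q12; q10-a->q13; q10-b->q14; q11-a->q15; q11-b->q16; q12-a->q17; q12-b->q18; q13-a->q15; q13-b->q16; q14-a->q17; q14-b->q18; q15-a->q3; q15-b->q4; q16-a->q5; q16-b->q6; q17-a->q3; q17-b->q4; q18-a->q5; q18-b->q6

Run two small machines in parallel and take their product. The first has 4 states tracking the input length modulo 4; the second has 7 states tracking the last 2 symbols read. A product state is a pair (one from each), accepting exactly when both do.
A 19-state machine:
          a    b  
>  q0     q1   q2 
   q1     q3   q4 
   q2     q5   q6 
   q3     q7   q8 
   q4     q9  q10 
   q5     q7   q8 
   q6     q9  q10 
 * q7    q11  q12 
 * q8    q13  q14 
   q9    q11  q12 
   q10   q13  q14 
   q11   q15  q16 
   q12   q17  q18 
   q13   q15  q16 
   q14   q17  q18 
   q15    q3   q4 
   q16    q5   q6 
   q17    q3   q4 
   q18    q5   q6 
(> = start, * = accepting)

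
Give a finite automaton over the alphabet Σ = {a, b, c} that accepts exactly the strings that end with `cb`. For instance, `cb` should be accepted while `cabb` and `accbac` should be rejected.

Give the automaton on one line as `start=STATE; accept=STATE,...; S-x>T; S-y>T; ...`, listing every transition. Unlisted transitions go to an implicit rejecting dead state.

start=S0; accept=S2; S0-a>S0; S0-b>S0; S0-c>S1; S1-a>S0; S1-b>S2; S1-c>S1; S2-a>S0; S2-b>S0; S2-c>S1

Remember how much of `cb` the current input suffix matches. State S0 means no match yet; S1 means the last symbol is `c`; S2 means the last 2 symbols are `cb`. Only S2 accepts. On a mismatch, fall back to the longest proper suffix that is still a prefix of `cb`.
3 states suffice.
        a   b   c  
>  S0   S0  S0  S1 
   S1   S0  S2  S1 
 * S2   S0  S0  S1 
(> = start, * = accepting)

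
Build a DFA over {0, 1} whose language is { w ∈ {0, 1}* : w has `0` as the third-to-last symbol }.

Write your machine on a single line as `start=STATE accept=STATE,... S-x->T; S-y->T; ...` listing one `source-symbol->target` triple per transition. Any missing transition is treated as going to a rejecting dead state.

start=q0; accept=q7,q8,q9,q10; q0-0->q1; q0-1->q2; q1-0->q3; q1-1->q4; q2-0->q5; q2-1->q6; q3-0->q7; q3-1->q8; q4-0->q9; q4-1->q10; q5-0->q11; q5-1->q12; q6-0->q13; q6-1->q14; q7-0->q7; q7-1->q8; q8-0->q9; q8-1->q10; q9-0->q11; q9-1->q12; q10-0->q13; q10-1->q14; q11-0->q7; q11-1->q8; q12-0->q9; q12-1->q10; q13-0->q11; q13-1->q12; q14-0->q13; q14-1->q14

Because acceptance depends on a position counted from the end, the machine has to buffer the most recent 3 symbols. Make each state the string of the last up-to-3 symbols read; on input `x` shift the window left and append `x`. Accept when the buffered window has length 3 and begins with `0`.
A 15-state machine:
          0    1  
>  q0     q1   q2 
   q1     q3   q4 
   q2     q5   q6 
   q3     q7   q8 
   q4     q9  q10 
   q5    q11  q12 
   q6    q13  q14 
 * q7     q7   q8 
 * q8     q9  q10 
 * q9    q11  q12 
 * q10   q13  q14 
   q11    q7   q8 
   q12    q9  q10 
   q13   q11  q12 
   q14   q13  q14 
(> = start, * = accepting)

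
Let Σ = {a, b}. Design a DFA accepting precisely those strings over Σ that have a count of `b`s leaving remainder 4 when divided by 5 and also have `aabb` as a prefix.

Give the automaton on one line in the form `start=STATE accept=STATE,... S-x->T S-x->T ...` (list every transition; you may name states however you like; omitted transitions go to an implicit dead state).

start=q0 accept=q7 q0-a->q1 q0-b->q2 q1-a->q3 q1-b->q2 q2-a->q2 q2-b->q2 q3-a->q2 q3-b->q4 q4-a->q2 q4-b->q5 q5-a->q5 q5-b->q6 q6-a->q6 q6-b->q7 q7-a->q7 q7-b->q8 q8-a->q8 q8-b->q9 q9-a->q9 q9-b->q5

Handle the two conditions separately and then intersect. One (5 states) tracks the count of `b`s modulo 5; the other (6 states) tracks whether the input so far still matches the prefix `aabb`. Each combined state is a pair, one component from each; accept when both components accept. Equivalent product states are then merged.
        a   b  
>  q0   q1  q2 
   q1   q3  q2 
   q2   q2  q2 
   q3   q2  q4 
   q4   q2  q5 
   q5   q5  q6 
   q6   q6  q7 
 * q7   q7  q8 
   q8   q8  q9 
   q9   q9  q5 
(> = start, * = accepting)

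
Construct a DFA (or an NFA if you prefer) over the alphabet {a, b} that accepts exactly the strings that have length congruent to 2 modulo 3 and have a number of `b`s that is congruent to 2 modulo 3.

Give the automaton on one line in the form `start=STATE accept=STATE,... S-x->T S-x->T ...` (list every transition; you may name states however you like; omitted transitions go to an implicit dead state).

start=S0 accept=S5 S0-a->S1 S0-b->S2 S1-a->S3 S1-b->S4 S2-a->S4 S2-b->S5 S3-a->S0 S3-b->S6 S4-a->S6 S4-b->S7 S5-a->S7 S5-b->S0 S6-a->S2 S6-b->S8 S7-a->S8 S7-b->S1 S8-a->S5 S8-b->S3

Run two small machines in parallel and take their product. The first has 3 states tracking the input length modulo 3; the second has 3 states tracking the count of `b`s modulo 3. A product state is a pair (one from each), accepting exactly when both do.
9 states suffice.
        a   b  
>  S0   S1  S2 
   S1   S3  S4 
   S2   S4  S5 
   S3   S0  S6 
   S4   S6  S7 
 * S5   S7  S0 
   S6   S2  S8 
   S7   S8  S1 
   S8   S5  S3 
(> = start, * = accepting)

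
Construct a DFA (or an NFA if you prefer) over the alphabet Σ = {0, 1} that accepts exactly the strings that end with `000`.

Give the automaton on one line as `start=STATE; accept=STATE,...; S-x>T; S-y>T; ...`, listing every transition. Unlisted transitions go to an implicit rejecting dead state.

Let each state record the length of the longest suffix of the input read so far that is also a prefix of `000`. S1 means the last symbol is `0`; S2 means the last 2 symbols are `00`; S3 means the last 3 symbols are `000`. Accept only at S3, where the string currently ends in `000`.
4 states suffice.
        0   1  
>  S0   S1  S0 
   S1   S2  S0 
   S2   S3  S0 
 * S3   S3  S0 
(> = start, * = accepting)

start=S0; accept=S3; S0-0>S1; S0-1>S0; S1-0>S2; S1-1>S0; S2-0>S3; S2-1>S0; S3-0>S3; S3-1>S0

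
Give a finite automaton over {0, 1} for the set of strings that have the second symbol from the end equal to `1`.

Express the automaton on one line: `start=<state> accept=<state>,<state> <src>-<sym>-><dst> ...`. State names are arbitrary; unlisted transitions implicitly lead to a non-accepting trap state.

start=S0 accept=S5,S6 S0-0->S1 S0-1->S2 S1-0->S3 S1-1->S4 S2-0->S5 S2-1->S6 S3-0->S3 S3-1->S4 S4-0->S5 S4-1->S6 S5-0->S3 S5-1->S4 S6-0->S5 S6-1->S6

A DFA must remember the last 2 symbols (since which symbol is second-to-last isn't known until the input ends). Use one state per possible window of the last ≤2 symbols; accept from those whose window starts with `1`.
With 7 states:
        0   1  
>  S0   S1  S2 
   S1   S3  S4 
   S2   S5  S6 
   S3   S3  S4 
   S4   S5  S6 
 * S5   S3  S4 
 * S6   S5  S6 
(> = start, * = accepting)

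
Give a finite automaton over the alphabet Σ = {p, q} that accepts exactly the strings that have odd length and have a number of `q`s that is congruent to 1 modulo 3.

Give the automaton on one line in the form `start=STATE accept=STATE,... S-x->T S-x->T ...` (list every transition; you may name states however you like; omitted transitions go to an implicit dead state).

start=A accept=C A-p->B A-q->C B-p->A B-q->D C-p->D C-q->E D-p->C D-q->F E-p->F E-q->B F-p->E F-q->A

Run two small machines in parallel and take their product. The first has 2 states tracking the input length modulo 2; the second has 3 states tracking the count of `q`s modulo 3. A product state is a pair (one from each), accepting exactly when both do.
6 states suffice.
       p  q 
>  A   B  C 
   B   A  D 
 * C   D  E 
   D   C  F 
   E   F  B 
   F   E  A 
(> = start, * = accepting)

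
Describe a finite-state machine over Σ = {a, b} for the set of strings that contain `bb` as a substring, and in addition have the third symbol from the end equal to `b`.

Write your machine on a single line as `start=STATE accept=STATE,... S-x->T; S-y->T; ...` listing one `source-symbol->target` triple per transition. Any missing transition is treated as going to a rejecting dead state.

Build one automaton per condition and run them in lockstep. One (3 states) tracks whether and how much of `bb` has been seen; the other (15 states) tracks the last 3 symbols read. Each combined state is a pair, one component from each; accept when both components accept. Equivalent product states are then merged.
A 10-state machine:
        a   b  
>  q0   q0  q1 
   q1   q0  q2 
   q2   q3  q4 
 * q3   q5  q6 
 * q4   q3  q4 
 * q5   q7  q8 
 * q6   q9  q2 
   q7   q7  q8 
   q8   q9  q2 
   q9   q5  q6 
(> = start, * = accepting)

start=q0; accept=q3,q4,q5,q6; q0-a->q0; q0-b->q1; q1-a->q0; q1-b->q2; q2-a->q3; q2-b->q4; q3-a->q5; q3-b->q6; q4-a->q3; q4-b->q4; q5-a->q7; q5-b->q8; q6-a->q9; q6-b->q2; q7-a->q7; q7-b->q8; q8-a->q9; q8-b->q2; q9-a->q5; q9-b->q6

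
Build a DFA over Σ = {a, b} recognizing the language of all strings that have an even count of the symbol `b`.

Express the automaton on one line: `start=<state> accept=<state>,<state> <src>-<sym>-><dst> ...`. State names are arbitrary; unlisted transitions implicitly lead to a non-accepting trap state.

start=s0 accept=s0 s0-a->s0 s0-b->s1 s1-a->s1 s1-b->s0

The only thing that matters is how many `b`s have appeared, reduced mod 2. Use one state per residue: s0 for 0, …, s1 for 1. Reading `b` moves to the next residue; anything else stays put. s0 is accepting.
        a   b  
>* s0   s0  s1 
   s1   s1  s0 
(> = start, * = accepting)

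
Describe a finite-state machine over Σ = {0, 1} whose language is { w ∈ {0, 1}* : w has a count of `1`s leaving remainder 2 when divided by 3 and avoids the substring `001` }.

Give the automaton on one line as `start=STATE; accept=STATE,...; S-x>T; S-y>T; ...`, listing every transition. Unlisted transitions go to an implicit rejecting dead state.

Run two small machines in parallel and take their product. The first has 3 states tracking the count of `1`s modulo 3; the second has 4 states tracking partial matches of the forbidden pattern `001`. A product state is a pair (one from each), accepting exactly when both do.
          0    1  
>  q0     q1   q2 
   q1     q3   q2 
   q2     q4   q5 
   q3     q3   q6 
   q4     q7   q5 
 * q5     q8   q0 
   q6     q6   q9 
   q7     q7   q9 
 * q8    q10   q0 
   q9     q9  q11 
 * q10   q10  q11 
   q11   q11   q6 
(> = start, * = accepting)

start=q0; accept=q5,q8,q10; q0-0>q1; q0-1>q2; q1-0>q3; q1-1>q2; q2-0>q4; q2-1>q5; q3-0>q3; q3-1>q6; q4-0>q7; q4-1>q5; q5-0>q8; q5-1>q0; q6-0>q6; q6-1>q9; q7-0>q7; q7-1>q9; q8-0>q10; q8-1>q0; q9-0>q9; q9-1>q11; q10-0>q10; q10-1>q11; q11-0>q11; q11-1>q6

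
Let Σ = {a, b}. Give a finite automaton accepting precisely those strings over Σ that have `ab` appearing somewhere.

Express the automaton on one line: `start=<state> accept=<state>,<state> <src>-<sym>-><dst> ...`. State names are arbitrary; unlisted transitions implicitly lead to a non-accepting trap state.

Track how much of `ab` has been matched so far: state q0 is no progress, q2 is the absorbing accept state reached once `ab` has occurred. Intermediate states record partial matches; on a mismatch, fall back to the longest reusable overlap.
3 states suffice.
        a   b  
>  q0   q1  q0 
   q1   q1  q2 
 * q2   q2  q2 
(> = start, * = accepting)

start=q0 accept=q2 q0-a->q1 q0-b->q0 q1-a->q1 q1-b->q2 q2-a->q2 q2-b->q2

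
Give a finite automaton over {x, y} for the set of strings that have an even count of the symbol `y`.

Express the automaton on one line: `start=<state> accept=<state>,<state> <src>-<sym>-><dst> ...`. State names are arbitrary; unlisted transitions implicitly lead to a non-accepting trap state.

Keep the running count of `y`s modulo 2: each `y` advances along the cycle s0 → s1 → s0 while other symbols loop. Accept at s0.
A 2-state machine:
        x   y  
>* s0   s0  s1 
   s1   s1  s0 
(> = start, * = accepting)

start=s0 accept=s0 s0-x->s0 s0-y->s1 s1-x->s1 s1-y->s0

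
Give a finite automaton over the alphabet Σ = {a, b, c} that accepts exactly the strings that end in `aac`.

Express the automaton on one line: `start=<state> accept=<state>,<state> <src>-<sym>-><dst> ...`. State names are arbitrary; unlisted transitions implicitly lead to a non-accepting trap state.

start=q0 accept=q3 q0-a->q1 q0-b->q0 q0-c->q0 q1-a->q2 q1-b->q0 q1-c->q0 q2-a->q2 q2-b->q0 q2-c->q3 q3-a->q1 q3-b->q0 q3-c->q0

Let each state record the length of the longest suffix of the input read so far that is also a prefix of `aac`. q1 means the last symbol is `a`; q2 means the last 2 symbols are `aa`; q3 means the last 3 symbols are `aac`. Accept only at q3, where the string currently ends in `aac`.
        a   b   c  
>  q0   q1  q0  q0 
   q1   q2  q0  q0 
   q2   q2  q0  q3 
 * q3   q1  q0  q0 
(> = start, * = accepting)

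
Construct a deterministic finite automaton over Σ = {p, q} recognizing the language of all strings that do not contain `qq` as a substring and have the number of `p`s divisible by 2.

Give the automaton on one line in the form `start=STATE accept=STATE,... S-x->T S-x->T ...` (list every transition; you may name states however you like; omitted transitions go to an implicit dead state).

Run two small machines in parallel and take their product. One (3 states) tracks partial matches of the forbidden pattern `qq`; the other (2 states) tracks the count of `p`s modulo 2. Each combined state is a pair, one component from each; accept when both components accept. Equivalent product states are then merged.
5 states suffice.
       p  q 
>* A   B  C 
   B   A  D 
 * C   B  E 
   D   A  E 
   E   E  E 
(> = start, * = accepting)

start=A accept=A,C A-p->B A-q->C B-p->A B-q->D C-p->B C-q->E D-p->A D-q->E E-p->E E-q->E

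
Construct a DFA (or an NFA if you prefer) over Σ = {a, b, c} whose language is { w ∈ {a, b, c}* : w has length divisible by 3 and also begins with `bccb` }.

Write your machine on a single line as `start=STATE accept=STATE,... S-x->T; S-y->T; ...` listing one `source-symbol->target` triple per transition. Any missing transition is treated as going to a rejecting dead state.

start=q0; accept=q9; q0-a->q1; q0-b->q2; q0-c->q1; q1-a->q3; q1-b->q3; q1-c->q3; q2-a->q3; q2-b->q3; q2-c->q4; q3-a->q5; q3-b->q5; q3-c->q5; q4-a->q5; q4-b->q5; q4-c->q6; q5-a->q1; q5-b->q1; q5-c->q1; q6-a->q1; q6-b->q7; q6-c->q1; q7-a->q8; q7-b->q8; q7-c->q8; q8-a->q9; q8-b->q9; q8-c->q9; q9-a->q7; q9-b->q7; q9-c->q7

Run two small machines in parallel and take their product. The first has 3 states tracking the input length modulo 3; the second has 6 states tracking whether the input so far still matches the prefix `bccb`. A product state is a pair (one from each), accepting exactly when both do.
10 states suffice.
        a   b   c  
>  q0   q1  q2  q1 
   q1   q3  q3  q3 
   q2   q3  q3  q4 
   q3   q5  q5  q5 
   q4   q5  q5  q6 
   q5   q1  q1  q1 
   q6   q1  q7  q1 
   q7   q8  q8  q8 
   q8   q9  q9  q9 
 * q9   q7  q7  q7 
(> = start, * = accepting)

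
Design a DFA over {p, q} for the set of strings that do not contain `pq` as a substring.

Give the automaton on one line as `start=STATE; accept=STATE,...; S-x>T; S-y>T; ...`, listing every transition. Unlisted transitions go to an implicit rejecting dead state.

start=S0; accept=S0,S1; S0-p>S1; S0-q>S0; S1-p>S1; S1-q>S2; S2-p>S2; S2-q>S2

This is the complement of 'contains `pq`'. Use the same substring-matching states — S0 through S2 holding how much of `pq` has just been matched — but flip the accepting set: everything except the trap S2 accepts.
With 3 states:
        p   q  
>* S0   S1  S0 
 * S1   S1  S2 
   S2   S2  S2 
(> = start, * = accepting)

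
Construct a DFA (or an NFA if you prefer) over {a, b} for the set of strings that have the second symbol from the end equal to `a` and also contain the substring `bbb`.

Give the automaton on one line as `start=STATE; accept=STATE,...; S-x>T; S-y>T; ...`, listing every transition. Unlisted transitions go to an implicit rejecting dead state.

Handle the two conditions separately and then intersect. The first has 7 states tracking the last 2 symbols read; the second has 4 states tracking whether and how much of `bbb` has been seen. A product state is a pair (one from each), accepting exactly when both do. Equivalent product states are then merged.
A 7-state machine:
        a   b  
>  S0   S0  S1 
   S1   S0  S2 
   S2   S0  S3 
   S3   S4  S3 
   S4   S5  S6 
 * S5   S5  S6 
 * S6   S4  S3 
(> = start, * = accepting)

start=S0; accept=S5,S6; S0-a>S0; S0-b>S1; S1-a>S0; S1-b>S2; S2-a>S0; S2-b>S3; S3-a>S4; S3-b>S3; S4-a>S5; S4-b>S6; S5-a>S5; S5-b>S6; S6-a>S4; S6-b>S3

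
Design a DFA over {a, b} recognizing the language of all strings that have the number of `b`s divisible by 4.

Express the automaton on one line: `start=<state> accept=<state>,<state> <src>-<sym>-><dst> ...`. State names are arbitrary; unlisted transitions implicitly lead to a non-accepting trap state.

start=S0 accept=S0 S0-a->S0 S0-b->S1 S1-a->S1 S1-b->S2 S2-a->S2 S2-b->S3 S3-a->S3 S3-b->S0

Keep the running count of `b`s modulo 4: each `b` advances along the cycle S0 → S1 → S2 → S3 → S0 while other symbols loop. Accept at S0.
A 4-state machine:
        a   b  
>* S0   S0  S1 
   S1   S1  S2 
   S2   S2  S3 
   S3   S3  S0 
(> = start, * = accepting)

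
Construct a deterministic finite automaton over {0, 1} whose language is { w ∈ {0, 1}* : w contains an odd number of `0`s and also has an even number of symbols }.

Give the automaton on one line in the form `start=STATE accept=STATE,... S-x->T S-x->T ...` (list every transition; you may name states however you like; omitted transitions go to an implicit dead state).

start=s0 accept=s3 s0-0->s1 s0-1->s2 s1-0->s0 s1-1->s3 s2-0->s3 s2-1->s0 s3-0->s2 s3-1->s1

Build one automaton per condition and run them in lockstep. One (2 states) tracks the count of `0`s modulo 2; the other (2 states) tracks the input length modulo 2. Each combined state is a pair, one component from each; accept when both components accept.
With 4 states:
        0   1  
>  s0   s1  s2 
   s1   s0  s3 
   s2   s3  s0 
 * s3   s2  s1 
(> = start, * = accepting)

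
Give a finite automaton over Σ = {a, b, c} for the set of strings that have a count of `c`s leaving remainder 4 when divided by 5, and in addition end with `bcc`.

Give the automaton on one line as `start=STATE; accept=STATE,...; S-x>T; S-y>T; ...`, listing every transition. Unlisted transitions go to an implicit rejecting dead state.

Run two small machines in parallel and take their product. One (5 states) tracks the count of `c`s modulo 5; the other (4 states) tracks how much of the suffix `bcc` has currently been matched. Each combined state is a pair, one component from each; accept when both components accept.
A 20-state machine:
          a    b    c  
>  q0     q0   q1   q2 
   q1     q0   q1   q3 
   q2     q2   q4   q5 
   q3     q2   q4   q6 
   q4     q2   q4   q7 
   q5     q5   q8   q9 
   q6     q5   q8   q9 
   q7     q5   q8  q10 
   q8     q5   q8  q11 
   q9     q9  q12  q13 
   q10    q9  q12  q13 
   q11    q9  q12  q14 
   q12    q9  q12  q15 
   q13   q13  q16   q0 
 * q14   q13  q16   q0 
   q15   q13  q16  q17 
   q16   q13  q16  q18 
   q17    q0   q1   q2 
   q18    q0   q1  q19 
   q19    q2   q4   q5 
(> = start, * = accepting)

start=q0; accept=q14; q0-a>q0; q0-b>q1; q0-c>q2; q1-a>q0; q1-b>q1; q1-c>q3; q2-a>q2; q2-b>q4; q2-c>q5; q3-a>q2; q3-b>q4; q3-c>q6; q4-a>q2; q4-b>q4; q4-c>q7; q5-a>q5; q5-b>q8; q5-c>q9; q6-a>q5; q6-b>q8; q6-c>q9; q7-a>q5; q7-b>q8; q7-c>q10; q8-a>q5; q8-b>q8; q8-c>q11; q9-a>q9; q9-b>q12; q9-c>q13; q10-a>q9; q10-b>q12; q10-c>q13; q11-a>q9; q11-b>q12; q11-c>q14; q12-a>q9; q12-b>q12; q12-c>q15; q13-a>q13; q13-b>q16; q13-c>q0; q14-a>q13; q14-b>q16; q14-c>q0; q15-a>q13; q15-b>q16; q15-c>q17; q16-a>q13; q16-b>q16; q16-c>q18; q17-a>q0; q17-b>q1; q17-c>q2; q18-a>q0; q18-b>q1; q18-c>q19; q19-a>q2; q19-b>q4; q19-c>q5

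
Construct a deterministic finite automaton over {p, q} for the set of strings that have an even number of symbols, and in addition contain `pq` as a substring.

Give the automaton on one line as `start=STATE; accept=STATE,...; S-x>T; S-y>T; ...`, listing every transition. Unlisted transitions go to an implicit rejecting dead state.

start=A; accept=E; A-p>B; A-q>C; B-p>D; B-q>E; C-p>D; C-q>A; D-p>B; D-q>F; E-p>F; E-q>F; F-p>E; F-q>E

Build one automaton per condition and run them in lockstep. One (2 states) tracks the input length modulo 2; the other (3 states) tracks whether and how much of `pq` has been seen. Each combined state is a pair, one component from each; accept when both components accept.
A 6-state machine:
       p  q 
>  A   B  C 
   B   D  E 
   C   D  A 
   D   B  F 
 * E   F  F 
   F   E  E 
(> = start, * = accepting)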